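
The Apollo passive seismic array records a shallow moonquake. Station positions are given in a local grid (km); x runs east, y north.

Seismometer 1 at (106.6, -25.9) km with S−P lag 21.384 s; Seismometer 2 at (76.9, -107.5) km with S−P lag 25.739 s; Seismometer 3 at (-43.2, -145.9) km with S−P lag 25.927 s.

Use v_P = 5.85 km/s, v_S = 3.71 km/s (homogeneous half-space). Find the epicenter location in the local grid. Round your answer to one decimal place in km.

x ≈ -56.8 km, y ≈ 116.7 km

Distance from S−P lag: d = Δt · v_P v_S / (v_P − v_S) = Δt · (5.85·3.71)/(5.85−3.71) ≈ 10.1418·Δt.
So d_Seismometer 1 = 216.87, d_Seismometer 2 = 261.04, d_Seismometer 3 = 262.95 km.
Circle about each station: (x − 106.6)² + (y + 25.9)² = 216.87²; (x − 76.9)² + (y + 107.5)² = 261.04²; (x + 43.2)² + (y + 145.9)² = 262.95².
Subtracting pairs of circle equations eliminates x²+y² and gives linear equations (the radical axes):
-59.4 x − 163.2 y = -15673.79
-299.6 x − 240.0 y = -10991.43
Solving the 2×2 system: x ≈ -56.8, y ≈ 116.7 km.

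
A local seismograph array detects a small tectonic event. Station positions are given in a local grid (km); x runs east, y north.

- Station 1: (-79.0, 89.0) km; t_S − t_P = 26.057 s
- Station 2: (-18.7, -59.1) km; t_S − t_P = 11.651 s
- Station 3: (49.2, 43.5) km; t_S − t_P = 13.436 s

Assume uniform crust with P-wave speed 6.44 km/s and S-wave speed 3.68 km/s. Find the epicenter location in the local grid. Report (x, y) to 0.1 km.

Distance from S−P lag: d = Δt · v_P v_S / (v_P − v_S) = Δt · (6.44·3.68)/(6.44−3.68) ≈ 8.5867·Δt.
So d_Station 1 = 223.74, d_Station 2 = 100.04, d_Station 3 = 115.37 km.
Circle about each station: (x + 79.0)² + (y − 89.0)² = 223.74²; (x + 18.7)² + (y + 59.1)² = 100.04²; (x − 49.2)² + (y − 43.5)² = 115.37².
Subtracting the Station 1 equation from the Station 2 and Station 3 equations removes the quadratic terms:
120.6 x − 296.2 y = 29732.09
256.4 x − 91.0 y = 26900.24
Solving the 2×2 system: x ≈ 81.0, y ≈ -67.4 km.

81.0 km east, -67.4 km north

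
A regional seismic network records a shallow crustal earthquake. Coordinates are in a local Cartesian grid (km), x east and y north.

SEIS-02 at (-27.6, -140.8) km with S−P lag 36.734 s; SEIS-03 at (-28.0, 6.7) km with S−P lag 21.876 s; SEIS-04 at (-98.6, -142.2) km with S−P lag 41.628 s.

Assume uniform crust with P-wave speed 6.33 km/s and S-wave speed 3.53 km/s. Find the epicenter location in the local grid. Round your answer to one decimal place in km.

Distance from S−P lag: d = Δt · v_P v_S / (v_P − v_S) = Δt · (6.33·3.53)/(6.33−3.53) ≈ 7.9803·Δt.
So d_SEIS-02 = 293.15, d_SEIS-03 = 174.58, d_SEIS-04 = 332.20 km.
Circle about each station: (x + 27.6)² + (y + 140.8)² = 293.15²; (x + 28.0)² + (y − 6.7)² = 174.58²; (x + 98.6)² + (y + 142.2)² = 332.20².
Subtracting the SEIS-02 equation from the SEIS-03 and SEIS-04 equations removes the quadratic terms:
-0.8 x + 295.0 y = 35701.24
-142.0 x − 2.8 y = -15063.52
Solving the 2×2 system: x ≈ 103.7, y ≈ 121.3 km.

(103.7, 121.3)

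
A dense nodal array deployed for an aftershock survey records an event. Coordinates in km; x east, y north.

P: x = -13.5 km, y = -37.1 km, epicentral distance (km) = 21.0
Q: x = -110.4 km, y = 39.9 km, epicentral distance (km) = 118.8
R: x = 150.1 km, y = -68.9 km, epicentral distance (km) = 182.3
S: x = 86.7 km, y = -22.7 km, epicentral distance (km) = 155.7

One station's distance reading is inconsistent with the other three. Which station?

Solve using three stations at a time. Using P, Q, R (subtract circle equations pairwise → linear system) gives (x, y) ≈ (-31.0, -48.5).
Distances from that point to each station vs reported:
  P: calculated 20.9 vs reported 21.0 → residual 0.1 km
  Q: calculated 118.8 vs reported 118.8 → residual 0.0 km
  R: calculated 182.3 vs reported 182.3 → residual 0.0 km
  S: calculated 120.5 vs reported 155.7 → residual 35.2 km
P, Q, R are mutually consistent (residuals ≈ 0); S is off by 35.2 km.

S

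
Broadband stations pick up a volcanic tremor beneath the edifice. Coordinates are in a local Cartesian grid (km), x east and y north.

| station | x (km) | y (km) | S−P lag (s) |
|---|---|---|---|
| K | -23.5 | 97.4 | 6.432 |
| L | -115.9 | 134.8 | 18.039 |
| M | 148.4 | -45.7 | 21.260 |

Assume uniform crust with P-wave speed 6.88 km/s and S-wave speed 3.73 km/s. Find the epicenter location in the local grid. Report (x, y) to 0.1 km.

7.7 km east, 55.3 km north

Distance from S−P lag: d = Δt · v_P v_S / (v_P − v_S) = Δt · (6.88·3.73)/(6.88−3.73) ≈ 8.1468·Δt.
So d_K = 52.40, d_L = 146.96, d_M = 173.20 km.
Circle about each station: (x + 23.5)² + (y − 97.4)² = 52.40²; (x + 115.9)² + (y − 134.8)² = 146.96²; (x − 148.4)² + (y + 45.7)² = 173.20².
Subtracting pairs of circle equations eliminates x²+y² and gives linear equations (the radical axes):
-184.8 x + 74.8 y = 2713.36
343.8 x − 286.2 y = -13180.44
Solving the 2×2 system: x ≈ 7.7, y ≈ 55.3 km.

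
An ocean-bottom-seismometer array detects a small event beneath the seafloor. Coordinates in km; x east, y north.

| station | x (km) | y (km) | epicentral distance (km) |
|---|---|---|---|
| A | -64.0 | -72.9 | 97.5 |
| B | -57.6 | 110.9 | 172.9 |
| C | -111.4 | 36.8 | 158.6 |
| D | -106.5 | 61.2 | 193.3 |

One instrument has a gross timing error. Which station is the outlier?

D

Solve using three stations at a time. Using A, B, C (subtract circle equations pairwise → linear system) gives (x, y) ≈ (27.6, -39.5).
Distances from that point to each station vs reported:
  A: calculated 97.5 vs reported 97.5 → residual 0.0 km
  B: calculated 172.9 vs reported 172.9 → residual 0.0 km
  C: calculated 158.6 vs reported 158.6 → residual 0.0 km
  D: calculated 167.7 vs reported 193.3 → residual 25.6 km
A, B, C are mutually consistent (residuals ≈ 0); D is off by 25.6 km.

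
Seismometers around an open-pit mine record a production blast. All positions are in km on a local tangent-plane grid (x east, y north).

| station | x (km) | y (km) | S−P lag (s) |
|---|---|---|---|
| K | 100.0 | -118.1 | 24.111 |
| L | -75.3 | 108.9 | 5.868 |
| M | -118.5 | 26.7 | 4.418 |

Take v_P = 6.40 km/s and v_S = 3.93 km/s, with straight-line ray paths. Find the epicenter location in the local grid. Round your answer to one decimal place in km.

(-79.6, 49.3)

Distance from S−P lag: d = Δt · v_P v_S / (v_P − v_S) = Δt · (6.40·3.93)/(6.40−3.93) ≈ 10.1830·Δt.
So d_K = 245.52, d_L = 59.75, d_M = 44.99 km.
Circle about each station: (x − 100.0)² + (y + 118.1)² = 245.52²; (x + 75.3)² + (y − 108.9)² = 59.75²; (x + 118.5)² + (y − 26.7)² = 44.99².
Subtracting pairs of circle equations eliminates x²+y² and gives linear equations (the radical axes):
-350.6 x + 454.0 y = 50291.70
-437.0 x + 289.6 y = 49063.50
Solving the 2×2 system: x ≈ -79.6, y ≈ 49.3 km.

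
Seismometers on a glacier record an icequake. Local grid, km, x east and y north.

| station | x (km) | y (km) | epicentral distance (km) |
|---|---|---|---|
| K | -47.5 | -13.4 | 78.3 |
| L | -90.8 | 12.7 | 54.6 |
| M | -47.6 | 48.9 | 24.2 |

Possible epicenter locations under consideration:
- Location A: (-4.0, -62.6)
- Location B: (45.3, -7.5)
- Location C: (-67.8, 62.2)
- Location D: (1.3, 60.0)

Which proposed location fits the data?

For each candidate, compare |candidate − station| to the reported distance:
Location A: residuals K 12.6, L 60.3, M 95.5 → max 95.5 km
Location B: residuals K 14.7, L 83.0, M 84.5 → max 84.5 km
Location C: residuals K 0.0, L 0.0, M 0.0 → max 0.0 km
Location D: residuals K 9.8, L 48.9, M 25.9 → max 48.9 km
Only Location C has all residuals ≈ 0.

Location C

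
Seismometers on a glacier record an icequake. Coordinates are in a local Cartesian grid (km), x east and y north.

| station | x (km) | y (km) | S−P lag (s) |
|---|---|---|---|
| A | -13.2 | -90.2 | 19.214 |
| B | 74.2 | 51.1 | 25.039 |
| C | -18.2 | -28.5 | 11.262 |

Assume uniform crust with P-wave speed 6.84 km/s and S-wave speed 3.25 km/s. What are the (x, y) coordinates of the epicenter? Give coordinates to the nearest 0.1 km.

-75.6 km east, 11.1 km north

Distance from S−P lag: d = Δt · v_P v_S / (v_P − v_S) = Δt · (6.84·3.25)/(6.84−3.25) ≈ 6.1922·Δt.
So d_A = 118.98, d_B = 155.05, d_C = 69.74 km.
Circle about each station: (x + 13.2)² + (y + 90.2)² = 118.98²; (x − 74.2)² + (y − 51.1)² = 155.05²; (x + 18.2)² + (y + 28.5)² = 69.74².
Subtracting pairs of circle equations eliminates x²+y² and gives linear equations (the radical axes):
174.8 x + 282.6 y = -10077.69
-10.0 x + 123.4 y = 2125.78
Solving the 2×2 system: x ≈ -75.6, y ≈ 11.1 km.
Check against A (with the unrounded x, y): √((x + 13.2)²+(y + 90.2)²) = 118.98 ≈ 118.98 km. ✓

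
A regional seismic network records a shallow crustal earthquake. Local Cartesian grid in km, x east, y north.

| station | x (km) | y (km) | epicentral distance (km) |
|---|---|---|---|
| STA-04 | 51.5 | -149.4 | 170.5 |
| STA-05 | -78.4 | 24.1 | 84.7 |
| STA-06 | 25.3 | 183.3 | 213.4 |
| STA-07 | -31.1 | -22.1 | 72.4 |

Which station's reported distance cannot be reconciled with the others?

STA-06

Solve using three stations at a time. Using STA-04, STA-05, STA-07 (subtract circle equations pairwise → linear system) gives (x, y) ≈ (-93.1, -59.2).
Distances from that point to each station vs reported:
  STA-04: calculated 170.4 vs reported 170.5 → residual 0.1 km
  STA-05: calculated 84.6 vs reported 84.7 → residual 0.1 km
  STA-06: calculated 269.9 vs reported 213.4 → residual 56.5 km
  STA-07: calculated 72.3 vs reported 72.4 → residual 0.1 km
STA-04, STA-05, STA-07 are mutually consistent (residuals ≈ 0); STA-06 is off by 56.5 km.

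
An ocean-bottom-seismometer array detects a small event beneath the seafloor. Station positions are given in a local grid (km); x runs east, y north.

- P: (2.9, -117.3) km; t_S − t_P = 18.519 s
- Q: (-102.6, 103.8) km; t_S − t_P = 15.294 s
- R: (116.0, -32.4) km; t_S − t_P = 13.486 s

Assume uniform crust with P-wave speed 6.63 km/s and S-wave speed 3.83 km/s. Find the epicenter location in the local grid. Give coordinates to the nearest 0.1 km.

Distance from S−P lag: d = Δt · v_P v_S / (v_P − v_S) = Δt · (6.63·3.83)/(6.63−3.83) ≈ 9.0689·Δt.
So d_P = 167.95, d_Q = 138.70, d_R = 122.30 km.
Circle about each station: (x − 2.9)² + (y + 117.3)² = 167.95²; (x + 102.6)² + (y − 103.8)² = 138.70²; (x − 116.0)² + (y + 32.4)² = 122.30².
Subtracting the P equation from the Q and R equations removes the quadratic terms:
-211.0 x + 442.2 y = 16503.01
226.2 x + 169.8 y = 13987.97
Solving the 2×2 system: x ≈ 24.9, y ≈ 49.2 km.

x ≈ 24.9 km, y ≈ 49.2 km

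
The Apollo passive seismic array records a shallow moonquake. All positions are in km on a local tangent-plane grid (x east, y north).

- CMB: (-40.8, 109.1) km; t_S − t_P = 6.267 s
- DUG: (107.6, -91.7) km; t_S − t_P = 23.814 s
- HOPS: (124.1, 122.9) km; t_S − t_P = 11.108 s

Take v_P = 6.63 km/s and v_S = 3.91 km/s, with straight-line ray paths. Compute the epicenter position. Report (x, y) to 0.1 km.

(18.4, 117.0)

Distance from S−P lag: d = Δt · v_P v_S / (v_P − v_S) = Δt · (6.63·3.91)/(6.63−3.91) ≈ 9.5306·Δt.
So d_CMB = 59.73, d_DUG = 226.96, d_HOPS = 105.87 km.
Circle about each station: (x + 40.8)² + (y − 109.1)² = 59.73²; (x − 107.6)² + (y + 91.7)² = 226.96²; (x − 124.1)² + (y − 122.9)² = 105.87².
Subtracting pairs of circle equations eliminates x²+y² and gives linear equations (the radical axes):
296.8 x − 401.6 y = -41523.97
329.8 x + 27.6 y = 9296.99
Solving the 2×2 system: x ≈ 18.4, y ≈ 117.0 km.
Check against CMB (with the unrounded x, y): √((x + 40.8)²+(y − 109.1)²) = 59.72 ≈ 59.73 km. ✓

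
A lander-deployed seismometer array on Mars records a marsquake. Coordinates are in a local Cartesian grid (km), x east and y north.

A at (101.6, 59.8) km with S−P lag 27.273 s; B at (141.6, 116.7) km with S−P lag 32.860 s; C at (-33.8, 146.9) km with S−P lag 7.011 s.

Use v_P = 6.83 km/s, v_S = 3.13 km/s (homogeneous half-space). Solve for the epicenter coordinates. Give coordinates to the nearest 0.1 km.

-48.1 km east, 109.0 km north

Distance from S−P lag: d = Δt · v_P v_S / (v_P − v_S) = Δt · (6.83·3.13)/(6.83−3.13) ≈ 5.7778·Δt.
So d_A = 157.58, d_B = 189.86, d_C = 40.51 km.
Circle about each station: (x − 101.6)² + (y − 59.8)² = 157.58²; (x − 141.6)² + (y − 116.7)² = 189.86²; (x + 33.8)² + (y − 146.9)² = 40.51².
Subtracting the A equation from the B and C equations removes the quadratic terms:
80.0 x + 113.8 y = 8555.49
-270.8 x + 174.2 y = 32013.85
Solving the 2×2 system: x ≈ -48.1, y ≈ 109.0 km.
Check against A (with the unrounded x, y): √((x − 101.6)²+(y − 59.8)²) = 157.58 ≈ 157.58 km. ✓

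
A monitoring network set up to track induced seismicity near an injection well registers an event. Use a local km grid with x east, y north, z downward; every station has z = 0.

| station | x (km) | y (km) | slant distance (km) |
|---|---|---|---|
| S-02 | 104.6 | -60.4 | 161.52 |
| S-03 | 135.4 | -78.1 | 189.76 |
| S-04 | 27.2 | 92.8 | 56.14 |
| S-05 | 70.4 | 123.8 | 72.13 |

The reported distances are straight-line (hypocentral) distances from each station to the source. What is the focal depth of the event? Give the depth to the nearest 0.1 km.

depth ≈ 51.8 km

Each station gives a sphere (x−x_i)² + (y−y_i)² + z² = d_i² (stations at z=0).
Subtracting the S-02 sphere from S-03 and S-04: z² cancels, leaving linear equations in x and y:
61.6 x − 35.4 y = -76.70
-154.8 x + 306.4 y = 17699.37
Solving: x ≈ 45.023, y ≈ 80.512 km (keep extra digits for the depth step; rounded: 45.0, 80.5).
Then from the S-02 sphere: z² = 161.52² − (x − 104.6)² − (y + 60.4)² with x = 45.023, y = 80.512, so z ≈ 51.799 ≈ 51.8 km.
Check against S-05 (with the unrounded solution): distance 72.12 ≈ 72.13 km. ✓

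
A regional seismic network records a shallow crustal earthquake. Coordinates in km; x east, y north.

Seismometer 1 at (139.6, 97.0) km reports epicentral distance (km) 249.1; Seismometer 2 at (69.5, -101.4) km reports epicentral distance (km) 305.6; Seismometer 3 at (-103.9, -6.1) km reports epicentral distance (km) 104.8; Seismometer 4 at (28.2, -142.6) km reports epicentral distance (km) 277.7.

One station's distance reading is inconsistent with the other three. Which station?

Solve using three stations at a time. Using Seismometer 1, Seismometer 3, Seismometer 4 (subtract circle equations pairwise → linear system) gives (x, y) ≈ (-109.5, 98.6).
Distances from that point to each station vs reported:
  Seismometer 1: calculated 249.1 vs reported 249.1 → residual 0.0 km
  Seismometer 2: calculated 268.4 vs reported 305.6 → residual 37.2 km
  Seismometer 3: calculated 104.8 vs reported 104.8 → residual 0.0 km
  Seismometer 4: calculated 277.7 vs reported 277.7 → residual 0.0 km
Seismometer 1, Seismometer 3, Seismometer 4 are mutually consistent (residuals ≈ 0); Seismometer 2 is off by 37.2 km.

Seismometer 2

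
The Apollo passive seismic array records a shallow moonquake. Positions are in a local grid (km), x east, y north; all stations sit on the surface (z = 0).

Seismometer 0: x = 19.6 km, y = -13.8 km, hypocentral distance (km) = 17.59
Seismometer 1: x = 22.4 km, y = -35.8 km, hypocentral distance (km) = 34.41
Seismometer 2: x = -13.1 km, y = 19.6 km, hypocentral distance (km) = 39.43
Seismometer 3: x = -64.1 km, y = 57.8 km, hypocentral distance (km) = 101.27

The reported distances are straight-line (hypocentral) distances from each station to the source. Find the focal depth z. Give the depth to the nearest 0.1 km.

Each station gives a sphere (x−x_i)² + (y−y_i)² + z² = d_i² (stations at z=0).
Subtracting the Seismometer 0 sphere from Seismometer 1 and Seismometer 2: z² cancels, leaving linear equations in x and y:
5.6 x − 44.0 y = 334.16
-65.4 x + 66.8 y = -1264.15
Solving: x ≈ 13.301, y ≈ -5.902 km (keep extra digits for the depth step; rounded: 13.3, -5.9).
Then from the Seismometer 0 sphere: z² = 17.59² − (x − 19.6)² − (y + 13.8)² with x = 13.301, y = -5.902, so z ≈ 14.400 ≈ 14.4 km.

z ≈ 14.4 km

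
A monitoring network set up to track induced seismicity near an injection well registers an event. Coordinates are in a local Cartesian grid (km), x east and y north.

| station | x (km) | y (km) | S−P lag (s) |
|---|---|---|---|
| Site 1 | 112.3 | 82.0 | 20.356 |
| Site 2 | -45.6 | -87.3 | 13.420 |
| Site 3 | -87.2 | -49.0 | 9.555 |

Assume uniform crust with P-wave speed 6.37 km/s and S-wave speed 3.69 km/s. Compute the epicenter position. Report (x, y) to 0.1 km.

Distance from S−P lag: d = Δt · v_P v_S / (v_P − v_S) = Δt · (6.37·3.69)/(6.37−3.69) ≈ 8.7706·Δt.
So d_Site 1 = 178.54, d_Site 2 = 117.70, d_Site 3 = 83.80 km.
Circle about each station: (x − 112.3)² + (y − 82.0)² = 178.54²; (x + 45.6)² + (y + 87.3)² = 117.70²; (x + 87.2)² + (y + 49.0)² = 83.80².
Subtracting the Site 1 equation from the Site 2 and Site 3 equations removes the quadratic terms:
-315.8 x − 338.6 y = 8388.60
-399.0 x − 262.0 y = 15523.64
Solving the 2×2 system: x ≈ -58.4, y ≈ 29.7 km.

x ≈ -58.4 km, y ≈ 29.7 km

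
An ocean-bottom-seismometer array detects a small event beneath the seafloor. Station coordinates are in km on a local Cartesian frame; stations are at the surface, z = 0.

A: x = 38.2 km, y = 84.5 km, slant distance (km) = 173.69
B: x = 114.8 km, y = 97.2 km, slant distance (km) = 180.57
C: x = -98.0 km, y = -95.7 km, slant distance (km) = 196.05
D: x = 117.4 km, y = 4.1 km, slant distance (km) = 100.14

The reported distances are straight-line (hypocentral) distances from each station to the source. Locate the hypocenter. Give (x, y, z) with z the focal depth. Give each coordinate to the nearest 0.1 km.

Each station gives a sphere (x−x_i)² + (y−y_i)² + z² = d_i² (stations at z=0).
Subtracting the A sphere from B and C: z² cancels, leaving linear equations in x and y:
153.2 x + 25.4 y = 11590.08
-272.4 x − 360.4 y = 1895.61
Solving: x ≈ 87.489, y ≈ -71.386 km (keep extra digits for the depth step; rounded: 87.5, -71.4).
Then from the A sphere: z² = 173.69² − (x − 38.2)² − (y − 84.5)² with x = 87.489, y = -71.386, so z ≈ 58.638 ≈ 58.6 km.

x ≈ 87.5 km, y ≈ -71.4 km, depth ≈ 58.6 km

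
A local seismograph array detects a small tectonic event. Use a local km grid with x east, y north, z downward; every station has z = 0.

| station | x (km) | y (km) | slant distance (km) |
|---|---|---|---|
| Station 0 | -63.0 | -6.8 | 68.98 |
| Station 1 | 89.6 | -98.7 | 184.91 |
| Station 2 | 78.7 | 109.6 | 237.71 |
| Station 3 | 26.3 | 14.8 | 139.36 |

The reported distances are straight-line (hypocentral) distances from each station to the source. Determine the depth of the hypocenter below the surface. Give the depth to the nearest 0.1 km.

Each station gives a sphere (x−x_i)² + (y−y_i)² + z² = d_i² (stations at z=0).
Subtracting the Station 0 sphere from Station 1 and Station 2: z² cancels, leaving linear equations in x and y:
305.2 x − 183.8 y = -15678.86
283.4 x + 232.8 y = -37557.19
Solving: x ≈ -85.700, y ≈ -57.001 km (keep extra digits for the depth step; rounded: -85.7, -57.0).
Then from the Station 0 sphere: z² = 68.98² − (x + 63.0)² − (y + 6.8)² with x = -85.700, y = -57.001, so z ≈ 41.507 ≈ 41.5 km.
Check against Station 3 (with the unrounded solution): distance 139.36 ≈ 139.36 km. ✓

depth ≈ 41.5 km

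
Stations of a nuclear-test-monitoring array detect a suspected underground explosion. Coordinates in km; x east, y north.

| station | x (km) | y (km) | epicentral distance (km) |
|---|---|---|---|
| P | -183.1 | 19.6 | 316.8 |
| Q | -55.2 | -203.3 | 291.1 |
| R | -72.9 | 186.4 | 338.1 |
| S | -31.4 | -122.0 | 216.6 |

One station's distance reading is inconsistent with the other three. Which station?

Solve using three stations at a time. Using P, Q, S (subtract circle equations pairwise → linear system) gives (x, y) ≈ (133.7, 18.2).
Distances from that point to each station vs reported:
  P: calculated 316.8 vs reported 316.8 → residual 0.0 km
  Q: calculated 291.1 vs reported 291.1 → residual 0.0 km
  R: calculated 266.4 vs reported 338.1 → residual 71.7 km
  S: calculated 216.5 vs reported 216.6 → residual 0.1 km
P, Q, S are mutually consistent (residuals ≈ 0); R is off by 71.7 km.

R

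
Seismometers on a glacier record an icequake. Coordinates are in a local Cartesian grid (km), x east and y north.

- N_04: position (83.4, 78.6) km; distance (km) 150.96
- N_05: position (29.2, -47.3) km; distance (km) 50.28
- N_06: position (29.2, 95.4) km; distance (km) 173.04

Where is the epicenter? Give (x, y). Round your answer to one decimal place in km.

x ≈ 73.0 km, y ≈ -72.0 km

Circle about each station: (x − 83.4)² + (y − 78.6)² = 150.96²; (x − 29.2)² + (y + 47.3)² = 50.28²; (x − 29.2)² + (y − 95.4)² = 173.04².
Subtracting pairs of circle equations eliminates x²+y² and gives linear equations (the radical axes):
-108.4 x − 251.8 y = 10217.25
-108.4 x + 33.6 y = -10333.64
Solving the 2×2 system: x ≈ 73.0, y ≈ -72.0 km.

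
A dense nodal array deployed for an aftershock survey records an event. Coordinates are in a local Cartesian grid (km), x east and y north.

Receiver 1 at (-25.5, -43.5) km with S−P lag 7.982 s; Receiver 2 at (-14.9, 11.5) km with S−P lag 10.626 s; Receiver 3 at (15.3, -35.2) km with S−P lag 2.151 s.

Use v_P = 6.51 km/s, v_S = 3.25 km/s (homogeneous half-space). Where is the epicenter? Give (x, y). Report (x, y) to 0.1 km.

Distance from S−P lag: d = Δt · v_P v_S / (v_P − v_S) = Δt · (6.51·3.25)/(6.51−3.25) ≈ 6.4900·Δt.
So d_Receiver 1 = 51.80, d_Receiver 2 = 68.96, d_Receiver 3 = 13.96 km.
Circle about each station: (x + 25.5)² + (y + 43.5)² = 51.80²; (x + 14.9)² + (y − 11.5)² = 68.96²; (x − 15.3)² + (y + 35.2)² = 13.96².
Subtracting pairs of circle equations eliminates x²+y² and gives linear equations (the radical axes):
21.2 x + 110.0 y = -4260.48
81.6 x + 16.6 y = 1418.99
Solving the 2×2 system: x ≈ 26.3, y ≈ -43.8 km.
Check against Receiver 1 (with the unrounded x, y): √((x + 25.5)²+(y + 43.5)²) = 51.80 ≈ 51.80 km. ✓

26.3 km east, -43.8 km north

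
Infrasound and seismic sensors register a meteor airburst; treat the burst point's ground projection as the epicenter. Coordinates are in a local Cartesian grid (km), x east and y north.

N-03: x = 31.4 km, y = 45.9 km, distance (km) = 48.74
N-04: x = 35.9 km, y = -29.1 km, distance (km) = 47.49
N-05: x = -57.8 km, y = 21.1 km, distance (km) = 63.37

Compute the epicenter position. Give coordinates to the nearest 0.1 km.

Circle about each station: (x − 31.4)² + (y − 45.9)² = 48.74²; (x − 35.9)² + (y + 29.1)² = 47.49²; (x + 57.8)² + (y − 21.1)² = 63.37².
Subtracting the N-03 equation from the N-04 and N-05 equations removes the quadratic terms:
9.0 x − 150.0 y = -836.86
-178.4 x − 49.6 y = -946.89
Solving the 2×2 system: x ≈ 3.7, y ≈ 5.8 km.

3.7 km east, 5.8 km north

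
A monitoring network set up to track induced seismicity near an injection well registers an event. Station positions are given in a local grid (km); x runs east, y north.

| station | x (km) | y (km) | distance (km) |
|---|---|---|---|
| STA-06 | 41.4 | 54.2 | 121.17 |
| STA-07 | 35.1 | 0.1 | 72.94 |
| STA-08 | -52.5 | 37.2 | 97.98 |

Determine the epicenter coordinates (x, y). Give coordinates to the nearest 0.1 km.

x ≈ -14.7 km, y ≈ -53.2 km

Circle about each station: (x − 41.4)² + (y − 54.2)² = 121.17²; (x − 35.1)² + (y − 0.1)² = 72.94²; (x + 52.5)² + (y − 37.2)² = 97.98².
Subtracting pairs of circle equations eliminates x²+y² and gives linear equations (the radical axes):
-12.6 x − 108.2 y = 5942.35
-187.8 x − 34.0 y = 4570.58
Solving the 2×2 system: x ≈ -14.7, y ≈ -53.2 km.
Check against STA-06 (with the unrounded x, y): √((x − 41.4)²+(y − 54.2)²) = 121.18 ≈ 121.17 km. ✓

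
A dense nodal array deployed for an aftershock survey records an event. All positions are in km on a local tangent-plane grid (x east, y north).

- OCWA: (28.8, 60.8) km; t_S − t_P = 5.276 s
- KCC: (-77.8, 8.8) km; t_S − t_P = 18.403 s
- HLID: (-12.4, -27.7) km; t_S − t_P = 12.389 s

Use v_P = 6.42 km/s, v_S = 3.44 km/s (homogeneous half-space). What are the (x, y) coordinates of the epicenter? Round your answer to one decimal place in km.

56.4 km east, 33.1 km north

Distance from S−P lag: d = Δt · v_P v_S / (v_P − v_S) = Δt · (6.42·3.44)/(6.42−3.44) ≈ 7.4110·Δt.
So d_OCWA = 39.10, d_KCC = 136.38, d_HLID = 91.81 km.
Circle about each station: (x − 28.8)² + (y − 60.8)² = 39.10²; (x + 77.8)² + (y − 8.8)² = 136.38²; (x + 12.4)² + (y + 27.7)² = 91.81².
Subtracting the OCWA equation from the KCC and HLID equations removes the quadratic terms:
-213.2 x − 104.0 y = -15466.49
-82.4 x − 177.0 y = -10505.30
Solving the 2×2 system: x ≈ 56.4, y ≈ 33.1 km.
Check against OCWA (with the unrounded x, y): √((x − 28.8)²+(y − 60.8)²) = 39.11 ≈ 39.10 km. ✓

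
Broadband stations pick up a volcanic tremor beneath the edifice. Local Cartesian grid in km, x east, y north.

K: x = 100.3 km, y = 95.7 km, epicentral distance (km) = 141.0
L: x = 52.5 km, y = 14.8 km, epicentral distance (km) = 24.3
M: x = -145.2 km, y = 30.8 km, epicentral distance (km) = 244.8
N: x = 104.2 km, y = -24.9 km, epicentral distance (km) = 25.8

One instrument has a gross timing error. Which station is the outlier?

L

Solve using three stations at a time. Using K, M, N (subtract circle equations pairwise → linear system) gives (x, y) ≈ (87.7, -44.7).
Distances from that point to each station vs reported:
  K: calculated 141.0 vs reported 141.0 → residual 0.0 km
  L: calculated 69.1 vs reported 24.3 → residual 44.8 km
  M: calculated 244.8 vs reported 244.8 → residual 0.0 km
  N: calculated 25.8 vs reported 25.8 → residual 0.0 km
K, M, N are mutually consistent (residuals ≈ 0); L is off by 44.8 km.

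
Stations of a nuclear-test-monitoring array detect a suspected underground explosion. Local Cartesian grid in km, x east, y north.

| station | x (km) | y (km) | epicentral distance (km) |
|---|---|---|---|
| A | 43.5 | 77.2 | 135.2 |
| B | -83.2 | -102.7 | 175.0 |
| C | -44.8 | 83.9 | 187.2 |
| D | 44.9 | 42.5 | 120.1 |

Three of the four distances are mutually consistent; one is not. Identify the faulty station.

D

Solve using three stations at a time. Using A, B, C (subtract circle equations pairwise → linear system) gives (x, y) ≈ (84.2, -51.7).
Distances from that point to each station vs reported:
  A: calculated 135.2 vs reported 135.2 → residual 0.0 km
  B: calculated 175.0 vs reported 175.0 → residual 0.0 km
  C: calculated 187.2 vs reported 187.2 → residual 0.0 km
  D: calculated 102.1 vs reported 120.1 → residual 18.0 km
A, B, C are mutually consistent (residuals ≈ 0); D is off by 18.0 km.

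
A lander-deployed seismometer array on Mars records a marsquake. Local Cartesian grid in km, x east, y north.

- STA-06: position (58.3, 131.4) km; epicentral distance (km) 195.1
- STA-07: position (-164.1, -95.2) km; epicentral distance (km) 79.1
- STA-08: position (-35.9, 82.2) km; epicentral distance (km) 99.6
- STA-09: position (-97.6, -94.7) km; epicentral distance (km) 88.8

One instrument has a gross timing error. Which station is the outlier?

STA-07

Solve using three stations at a time. Using STA-06, STA-08, STA-09 (subtract circle equations pairwise → linear system) gives (x, y) ≈ (-78.2, -8.0).
Distances from that point to each station vs reported:
  STA-06: calculated 195.1 vs reported 195.1 → residual 0.0 km
  STA-07: calculated 122.4 vs reported 79.1 → residual 43.3 km
  STA-08: calculated 99.6 vs reported 99.6 → residual 0.0 km
  STA-09: calculated 88.8 vs reported 88.8 → residual 0.0 km
STA-06, STA-08, STA-09 are mutually consistent (residuals ≈ 0); STA-07 is off by 43.3 km.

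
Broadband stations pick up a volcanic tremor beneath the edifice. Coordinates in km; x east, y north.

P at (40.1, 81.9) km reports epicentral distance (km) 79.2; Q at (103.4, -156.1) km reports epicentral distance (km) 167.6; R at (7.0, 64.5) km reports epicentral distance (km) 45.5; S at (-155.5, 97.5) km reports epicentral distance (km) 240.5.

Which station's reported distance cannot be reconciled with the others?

Solve using three stations at a time. Using P, Q, S (subtract circle equations pairwise → linear system) gives (x, y) ≈ (67.6, 7.6).
Distances from that point to each station vs reported:
  P: calculated 79.2 vs reported 79.2 → residual 0.0 km
  Q: calculated 167.6 vs reported 167.6 → residual 0.0 km
  R: calculated 83.1 vs reported 45.5 → residual 37.6 km
  S: calculated 240.5 vs reported 240.5 → residual 0.0 km
P, Q, S are mutually consistent (residuals ≈ 0); R is off by 37.6 km.

R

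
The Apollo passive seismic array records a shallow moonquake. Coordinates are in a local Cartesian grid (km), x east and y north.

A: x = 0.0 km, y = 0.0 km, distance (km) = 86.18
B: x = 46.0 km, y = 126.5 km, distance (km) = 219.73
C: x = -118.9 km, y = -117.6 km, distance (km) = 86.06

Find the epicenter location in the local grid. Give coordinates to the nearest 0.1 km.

Circle about each station: x² + y² = 86.18²; (x − 46.0)² + (y − 126.5)² = 219.73²; (x + 118.9)² + (y + 117.6)² = 86.06².
Subtracting the A equation from the B and C equations removes the quadratic terms:
92.0 x + 253.0 y = -22736.03
-237.8 x − 235.2 y = 27987.64
Solving the 2×2 system: x ≈ -45.0, y ≈ -73.5 km.

-45.0 km east, -73.5 km north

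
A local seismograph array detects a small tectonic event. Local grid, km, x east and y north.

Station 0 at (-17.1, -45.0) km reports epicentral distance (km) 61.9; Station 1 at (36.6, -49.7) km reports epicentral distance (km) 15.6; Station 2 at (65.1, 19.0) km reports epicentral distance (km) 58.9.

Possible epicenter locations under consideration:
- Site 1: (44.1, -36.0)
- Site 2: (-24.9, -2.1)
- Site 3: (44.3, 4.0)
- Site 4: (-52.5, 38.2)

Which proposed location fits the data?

For each candidate, compare |candidate − station| to the reported distance:
Site 1: residuals Station 0 0.0, Station 1 0.0, Station 2 0.0 → max 0.0 km
Site 2: residuals Station 0 18.3, Station 1 62.2, Station 2 33.5 → max 62.2 km
Site 3: residuals Station 0 16.7, Station 1 38.6, Station 2 33.3 → max 38.6 km
Site 4: residuals Station 0 28.5, Station 1 109.6, Station 2 60.3 → max 109.6 km
Only Site 1 has all residuals ≈ 0.

Site 1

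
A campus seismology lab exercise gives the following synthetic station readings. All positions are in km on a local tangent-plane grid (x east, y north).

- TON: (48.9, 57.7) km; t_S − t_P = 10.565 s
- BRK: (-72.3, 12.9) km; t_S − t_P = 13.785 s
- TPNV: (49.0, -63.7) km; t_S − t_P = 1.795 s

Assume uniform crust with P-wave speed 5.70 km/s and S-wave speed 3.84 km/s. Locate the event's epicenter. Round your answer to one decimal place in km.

(70.1, -64.8)

Distance from S−P lag: d = Δt · v_P v_S / (v_P − v_S) = Δt · (5.70·3.84)/(5.70−3.84) ≈ 11.7677·Δt.
So d_TON = 124.33, d_BRK = 162.22, d_TPNV = 21.12 km.
Circle about each station: (x − 48.9)² + (y − 57.7)² = 124.33²; (x + 72.3)² + (y − 12.9)² = 162.22²; (x − 49.0)² + (y + 63.7)² = 21.12².
Subtracting pairs of circle equations eliminates x²+y² and gives linear equations (the radical axes):
-242.4 x − 89.6 y = -11184.18
0.2 x − 242.8 y = 15750.08
Solving the 2×2 system: x ≈ 70.1, y ≈ -64.8 km.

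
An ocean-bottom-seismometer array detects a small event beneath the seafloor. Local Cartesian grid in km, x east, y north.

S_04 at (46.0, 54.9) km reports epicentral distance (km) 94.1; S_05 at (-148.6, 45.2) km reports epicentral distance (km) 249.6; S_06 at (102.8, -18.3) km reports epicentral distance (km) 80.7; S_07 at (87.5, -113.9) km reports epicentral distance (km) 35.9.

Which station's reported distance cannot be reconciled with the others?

Solve using three stations at a time. Using S_05, S_06, S_07 (subtract circle equations pairwise → linear system) gives (x, y) ≈ (62.4, -88.2).
Distances from that point to each station vs reported:
  S_04: calculated 144.0 vs reported 94.1 → residual 49.9 km
  S_05: calculated 249.6 vs reported 249.6 → residual 0.0 km
  S_06: calculated 80.7 vs reported 80.7 → residual 0.0 km
  S_07: calculated 36.0 vs reported 35.9 → residual 0.1 km
S_05, S_06, S_07 are mutually consistent (residuals ≈ 0); S_04 is off by 49.9 km.

S_04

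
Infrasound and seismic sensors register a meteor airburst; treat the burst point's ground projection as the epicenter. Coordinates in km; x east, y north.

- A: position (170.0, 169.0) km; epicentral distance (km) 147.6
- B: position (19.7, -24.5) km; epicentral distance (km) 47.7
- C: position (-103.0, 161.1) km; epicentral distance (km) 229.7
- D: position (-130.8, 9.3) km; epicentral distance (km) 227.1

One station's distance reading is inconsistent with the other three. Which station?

Solve using three stations at a time. Using A, C, D (subtract circle equations pairwise → linear system) gives (x, y) ≈ (93.8, 42.7).
Distances from that point to each station vs reported:
  A: calculated 147.5 vs reported 147.6 → residual 0.1 km
  B: calculated 100.0 vs reported 47.7 → residual 52.3 km
  C: calculated 229.6 vs reported 229.7 → residual 0.1 km
  D: calculated 227.0 vs reported 227.1 → residual 0.1 km
A, C, D are mutually consistent (residuals ≈ 0); B is off by 52.3 km.

B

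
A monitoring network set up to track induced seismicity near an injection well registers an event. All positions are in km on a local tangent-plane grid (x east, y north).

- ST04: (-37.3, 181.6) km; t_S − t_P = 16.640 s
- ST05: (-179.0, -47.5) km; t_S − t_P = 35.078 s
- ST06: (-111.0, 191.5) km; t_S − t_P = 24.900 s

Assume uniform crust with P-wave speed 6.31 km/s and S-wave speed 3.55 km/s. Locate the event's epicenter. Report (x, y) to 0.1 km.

Distance from S−P lag: d = Δt · v_P v_S / (v_P − v_S) = Δt · (6.31·3.55)/(6.31−3.55) ≈ 8.1161·Δt.
So d_ST04 = 135.05, d_ST05 = 284.70, d_ST06 = 202.09 km.
Circle about each station: (x + 37.3)² + (y − 181.6)² = 135.05²; (x + 179.0)² + (y + 47.5)² = 284.70²; (x + 111.0)² + (y − 191.5)² = 202.09².
Subtracting the ST04 equation from the ST05 and ST06 equations removes the quadratic terms:
-283.4 x − 458.2 y = -62888.19
-147.4 x + 19.8 y = -7978.47
Solving the 2×2 system: x ≈ 67.0, y ≈ 95.8 km.
Check against ST04 (with the unrounded x, y): √((x + 37.3)²+(y − 181.6)²) = 135.05 ≈ 135.05 km. ✓

x ≈ 67.0 km, y ≈ 95.8 km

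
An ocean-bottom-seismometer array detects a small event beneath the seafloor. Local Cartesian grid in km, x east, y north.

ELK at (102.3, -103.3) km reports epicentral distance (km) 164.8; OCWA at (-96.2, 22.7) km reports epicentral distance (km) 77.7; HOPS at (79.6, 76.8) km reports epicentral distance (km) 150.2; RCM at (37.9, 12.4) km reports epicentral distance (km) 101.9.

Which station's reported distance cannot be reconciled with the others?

Solve using three stations at a time. Using ELK, OCWA, RCM (subtract circle equations pairwise → linear system) gives (x, y) ≈ (-49.8, -39.7).
Distances from that point to each station vs reported:
  ELK: calculated 164.8 vs reported 164.8 → residual 0.0 km
  OCWA: calculated 77.8 vs reported 77.7 → residual 0.1 km
  HOPS: calculated 174.1 vs reported 150.2 → residual 23.9 km
  RCM: calculated 101.9 vs reported 101.9 → residual 0.0 km
ELK, OCWA, RCM are mutually consistent (residuals ≈ 0); HOPS is off by 23.9 km.

HOPS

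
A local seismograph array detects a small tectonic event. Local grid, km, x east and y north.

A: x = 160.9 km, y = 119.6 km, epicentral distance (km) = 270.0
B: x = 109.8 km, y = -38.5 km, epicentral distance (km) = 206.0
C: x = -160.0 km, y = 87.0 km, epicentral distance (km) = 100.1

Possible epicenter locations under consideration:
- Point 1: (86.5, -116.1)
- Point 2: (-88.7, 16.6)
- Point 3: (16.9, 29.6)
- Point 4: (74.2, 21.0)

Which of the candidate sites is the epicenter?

For each candidate, compare |candidate − station| to the reported distance:
Point 1: residuals A 22.8, B 125.0, C 219.3 → max 219.3 km
Point 2: residuals A 0.0, B 0.0, C 0.1 → max 0.1 km
Point 3: residuals A 100.2, B 90.8, C 85.9 → max 100.2 km
Point 4: residuals A 138.7, B 136.7, C 143.2 → max 143.2 km
Only Point 2 has all residuals ≈ 0.

Point 2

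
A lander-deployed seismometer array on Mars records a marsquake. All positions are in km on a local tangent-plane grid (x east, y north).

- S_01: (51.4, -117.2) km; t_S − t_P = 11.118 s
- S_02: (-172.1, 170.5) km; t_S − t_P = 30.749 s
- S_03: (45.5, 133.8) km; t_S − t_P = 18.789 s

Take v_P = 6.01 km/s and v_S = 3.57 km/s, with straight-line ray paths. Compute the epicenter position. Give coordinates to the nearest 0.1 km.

Distance from S−P lag: d = Δt · v_P v_S / (v_P − v_S) = Δt · (6.01·3.57)/(6.01−3.57) ≈ 8.7933·Δt.
So d_S_01 = 97.76, d_S_02 = 270.39, d_S_03 = 165.22 km.
Circle about each station: (x − 51.4)² + (y + 117.2)² = 97.76²; (x + 172.1)² + (y − 170.5)² = 270.39²; (x − 45.5)² + (y − 133.8)² = 165.22².
Subtracting pairs of circle equations eliminates x²+y² and gives linear equations (the radical axes):
-447.0 x + 575.4 y = -21242.87
-11.8 x + 502.0 y = -14145.74
Solving the 2×2 system: x ≈ 11.6, y ≈ -27.9 km.

(11.6, -27.9)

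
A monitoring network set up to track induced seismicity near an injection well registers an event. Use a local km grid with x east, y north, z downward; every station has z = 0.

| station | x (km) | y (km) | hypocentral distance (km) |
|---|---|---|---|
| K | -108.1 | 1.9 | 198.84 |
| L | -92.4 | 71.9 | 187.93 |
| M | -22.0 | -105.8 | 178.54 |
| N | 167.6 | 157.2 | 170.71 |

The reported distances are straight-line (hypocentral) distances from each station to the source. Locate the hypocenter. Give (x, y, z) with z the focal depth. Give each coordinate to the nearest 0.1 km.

Each station gives a sphere (x−x_i)² + (y−y_i)² + z² = d_i² (stations at z=0).
Subtracting the K sphere from L and M: z² cancels, leaving linear equations in x and y:
31.4 x + 140.0 y = 6237.81
172.2 x − 215.4 y = 7649.23
Solving: x ≈ 78.212, y ≈ 27.014 km (keep extra digits for the depth step; rounded: 78.2, 27.0).
Then from the K sphere: z² = 198.84² − (x + 108.1)² − (y − 1.9)² with x = 78.212, y = 27.014, so z ≈ 64.765 ≈ 64.8 km.
Check against N (with the unrounded solution): distance 170.68 ≈ 170.71 km. ✓

(78.2, 27.0, 64.8)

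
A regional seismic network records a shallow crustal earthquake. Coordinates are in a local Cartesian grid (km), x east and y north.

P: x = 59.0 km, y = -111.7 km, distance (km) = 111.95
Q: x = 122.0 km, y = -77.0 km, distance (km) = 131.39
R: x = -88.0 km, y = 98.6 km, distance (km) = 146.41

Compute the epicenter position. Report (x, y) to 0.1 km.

7.7 km east, -12.2 km north

Circle about each station: (x − 59.0)² + (y + 111.7)² = 111.95²; (x − 122.0)² + (y + 77.0)² = 131.39²; (x + 88.0)² + (y − 98.6)² = 146.41².
Subtracting pairs of circle equations eliminates x²+y² and gives linear equations (the radical axes):
126.0 x + 69.4 y = 124.58
-294.0 x + 420.6 y = -7395.02
Solving the 2×2 system: x ≈ 7.7, y ≈ -12.2 km.
Check against P (with the unrounded x, y): √((x − 59.0)²+(y + 111.7)²) = 111.95 ≈ 111.95 km. ✓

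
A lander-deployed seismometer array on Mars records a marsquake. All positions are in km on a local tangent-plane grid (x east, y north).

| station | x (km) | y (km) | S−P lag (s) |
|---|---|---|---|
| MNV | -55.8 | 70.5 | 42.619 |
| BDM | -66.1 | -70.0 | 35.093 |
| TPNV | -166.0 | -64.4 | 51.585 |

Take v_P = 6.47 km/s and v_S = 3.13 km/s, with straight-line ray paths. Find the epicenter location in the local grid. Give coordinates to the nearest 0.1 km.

Distance from S−P lag: d = Δt · v_P v_S / (v_P − v_S) = Δt · (6.47·3.13)/(6.47−3.13) ≈ 6.0632·Δt.
So d_MNV = 258.41, d_BDM = 212.78, d_TPNV = 312.77 km.
Circle about each station: (x + 55.8)² + (y − 70.5)² = 258.41²; (x + 66.1)² + (y + 70.0)² = 212.78²; (x + 166.0)² + (y + 64.4)² = 312.77².
Subtracting the MNV equation from the BDM and TPNV equations removes the quadratic terms:
-20.6 x − 281.0 y = 22685.72
-220.4 x − 269.8 y = -7429.87
Solving the 2×2 system: x ≈ 145.6, y ≈ -91.4 km.
Check against MNV (with the unrounded x, y): √((x + 55.8)²+(y − 70.5)²) = 258.41 ≈ 258.41 km. ✓

145.6 km east, -91.4 km north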